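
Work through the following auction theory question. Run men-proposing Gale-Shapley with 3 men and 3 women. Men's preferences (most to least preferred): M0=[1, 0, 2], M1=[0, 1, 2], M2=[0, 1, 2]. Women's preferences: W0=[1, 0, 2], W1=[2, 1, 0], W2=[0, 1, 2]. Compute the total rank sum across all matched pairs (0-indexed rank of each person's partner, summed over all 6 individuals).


Step 1: Run Gale-Shapley (men propose, women hold best offer):
  M0 proposes to W1; she accepts
  M1 proposes to W0; she accepts
  M2 proposes to W0; rejected
  M2 proposes to W1; she switches from M0
  M0 proposes to W0; rejected
  M0 proposes to W2; she accepts
Step 2: Final matching: W0-M1, W1-M2, W2-M0
Step 3: 0-indexed ranks (man's rank of his match, then woman's): 0 + 0 + 1 + 0 + 2 + 0
Step 4: Total rank sum = 3

3


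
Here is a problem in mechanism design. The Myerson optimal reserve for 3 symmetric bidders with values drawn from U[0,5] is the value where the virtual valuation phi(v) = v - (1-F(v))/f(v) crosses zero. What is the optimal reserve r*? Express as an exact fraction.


Step 1: For U[0,5], F(v) = v/5 and f(v) = 1/5
Step 2: phi(v) = v - (1 - v/5)/(1/5) = v - (5 - v) = 2v - 5
Step 3: Set phi(r*) = 0: 2r* - 5 = 0
Step 4: r* = 5/2 (the number of bidders n = 3 does not enter)

5/2


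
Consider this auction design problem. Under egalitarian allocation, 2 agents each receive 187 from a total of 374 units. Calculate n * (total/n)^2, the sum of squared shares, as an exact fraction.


Step 1: Each agent's share = 374/2 = 187
Step 2: Square of each share = (187)^2 = 34969
Step 3: Sum of squares = 2 * 34969 = 69938

69938


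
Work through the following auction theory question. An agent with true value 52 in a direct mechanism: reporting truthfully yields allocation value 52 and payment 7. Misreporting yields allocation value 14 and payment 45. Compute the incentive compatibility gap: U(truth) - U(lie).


Step 1: U(truth) = value - payment = 52 - 7 = 45
Step 2: U(lie) = allocation - payment = 14 - 45 = -31
Step 3: IC gap = 45 - (-31) = 76

76


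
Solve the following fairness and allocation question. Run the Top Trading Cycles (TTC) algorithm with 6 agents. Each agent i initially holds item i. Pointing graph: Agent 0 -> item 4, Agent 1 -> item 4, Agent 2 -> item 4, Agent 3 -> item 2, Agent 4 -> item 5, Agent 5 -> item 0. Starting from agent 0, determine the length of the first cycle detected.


Step 1: Trace the pointer graph from agent 0: 0 -> 4 -> 5 -> 0
Step 2: A cycle is detected when we revisit agent 0
Step 3: The cycle is: 0 -> 4 -> 5 -> 0
Step 4: Cycle length = 3

3


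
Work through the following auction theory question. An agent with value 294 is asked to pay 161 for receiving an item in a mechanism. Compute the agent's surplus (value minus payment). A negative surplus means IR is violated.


Step 1: Surplus = value - payment = 294 - 161 = 133
Step 2: IR is satisfied (surplus >= 0)

133


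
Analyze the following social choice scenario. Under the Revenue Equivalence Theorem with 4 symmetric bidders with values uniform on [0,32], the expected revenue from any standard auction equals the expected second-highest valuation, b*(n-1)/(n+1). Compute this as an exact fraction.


Step 1: By Revenue Equivalence, expected revenue = b*(n-1)/(n+1)
Step 2: Substituting n = 4, b = 32
Step 3: Revenue = 32*(4-1)/(4+1) = 32*3/5
Step 4: Revenue = 96/5

96/5


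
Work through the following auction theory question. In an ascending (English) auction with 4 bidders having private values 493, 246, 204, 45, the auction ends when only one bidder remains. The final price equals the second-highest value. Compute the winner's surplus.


Step 1: Identify the highest value: 493
Step 2: Identify the second-highest value: 246
Step 3: The final price = second-highest value = 246
Step 4: Surplus = 493 - 246 = 247

247


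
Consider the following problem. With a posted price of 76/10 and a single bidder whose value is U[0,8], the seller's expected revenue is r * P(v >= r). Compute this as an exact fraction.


Step 1: Posted price r = 38/5, value support [0,8]
Step 2: P(v >= r) = (8 - 38/5)/8 = 1/20
Step 3: Expected revenue = r * P(v >= r) = 38/5 * 1/20
Step 4: Revenue = 19/50

19/50


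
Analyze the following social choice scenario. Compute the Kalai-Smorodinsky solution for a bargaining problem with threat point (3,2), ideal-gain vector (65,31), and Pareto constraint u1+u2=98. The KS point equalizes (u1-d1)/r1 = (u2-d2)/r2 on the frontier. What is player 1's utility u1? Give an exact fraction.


Step 1: At the KS point, (u1-d1)/r1 = (u2-d2)/r2 = t and u1+u2 = 98
Step 2: u1 = d1 + r1*t and u2 = d2 + r2*t, so (d1 + r1*t) + (d2 + r2*t) = 98
Step 3: t = (98 - 3 - 2)/(65 + 31) = 93/96 = 31/32
Step 4: u1 = d1 + r1*t = 3 + 65 * 31/32 = 2111/32
Step 5: (Check: u2 = d2 + r2*t = 1025/32; u1+u2 = 2111/32 + 1025/32 = 98, on the frontier.)

2111/32


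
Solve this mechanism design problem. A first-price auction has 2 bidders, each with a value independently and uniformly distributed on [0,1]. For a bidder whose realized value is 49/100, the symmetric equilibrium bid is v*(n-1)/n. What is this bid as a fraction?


Step 1: The symmetric BNE bidding function is b(v) = v * (n-1) / n
Step 2: Substitute v = 49/100 and n = 2
Step 3: b = 49/100 * 1/2
Step 4: b = 49/200

49/200


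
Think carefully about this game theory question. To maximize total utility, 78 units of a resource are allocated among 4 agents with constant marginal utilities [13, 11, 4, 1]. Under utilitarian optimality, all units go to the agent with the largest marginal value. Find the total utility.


Step 1: The marginal utilities are [13, 11, 4, 1]
Step 2: The highest marginal utility is 13
Step 3: All 78 units go to that agent
Step 4: Total utility = 13 * 78 = 1014

1014


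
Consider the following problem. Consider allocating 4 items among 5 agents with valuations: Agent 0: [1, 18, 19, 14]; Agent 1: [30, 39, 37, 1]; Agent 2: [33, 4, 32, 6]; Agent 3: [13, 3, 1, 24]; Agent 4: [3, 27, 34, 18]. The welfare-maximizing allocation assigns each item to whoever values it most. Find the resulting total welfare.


Step 1: For each item, find the maximum value among all agents.
Step 2: Item 0 -> Agent 2 (value 33)
Step 3: Item 1 -> Agent 1 (value 39)
Step 4: Item 2 -> Agent 1 (value 37)
Step 5: Item 3 -> Agent 3 (value 24)
Step 6: Total welfare = 33 + 39 + 37 + 24 = 133

133


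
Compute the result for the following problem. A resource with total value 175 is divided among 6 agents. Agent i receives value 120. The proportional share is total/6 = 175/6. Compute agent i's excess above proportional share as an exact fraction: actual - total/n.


Step 1: Proportional share = 175/6
Step 2: Agent's actual allocation = 120
Step 3: Excess = 120 - 175/6 = 545/6

545/6


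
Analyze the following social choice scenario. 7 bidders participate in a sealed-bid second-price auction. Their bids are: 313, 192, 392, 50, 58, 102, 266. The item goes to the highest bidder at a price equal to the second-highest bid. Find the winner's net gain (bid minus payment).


Step 1: Sort bids in descending order: 392, 313, 266, 192, 102, 58, 50
Step 2: The winning bid is the highest: 392
Step 3: The payment equals the second-highest bid: 313
Step 4: Surplus = winner's bid - payment = 392 - 313 = 79

79


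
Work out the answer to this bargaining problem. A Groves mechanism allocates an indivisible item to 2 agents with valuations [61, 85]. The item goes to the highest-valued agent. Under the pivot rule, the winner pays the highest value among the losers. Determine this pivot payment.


Step 1: The efficient winner is agent 1 with value 85
Step 2: Other agents' values: [61]
Step 3: Pivot payment = max(others) = 61
Step 4: The winner pays 61

61


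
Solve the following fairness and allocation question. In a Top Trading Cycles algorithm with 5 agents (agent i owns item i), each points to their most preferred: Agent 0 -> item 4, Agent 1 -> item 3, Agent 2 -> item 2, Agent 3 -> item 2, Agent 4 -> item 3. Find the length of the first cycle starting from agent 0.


Step 1: Trace the pointer graph from agent 0: 0 -> 4 -> 3 -> 2 -> 2
Step 2: A cycle is detected when we revisit agent 2
Step 3: The cycle is: 2 -> 2
Step 4: Cycle length = 1

1


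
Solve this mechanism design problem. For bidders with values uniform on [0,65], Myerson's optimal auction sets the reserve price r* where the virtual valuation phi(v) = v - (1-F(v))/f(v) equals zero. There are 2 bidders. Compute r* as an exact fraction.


Step 1: For U[0,65], F(v) = v/65 and f(v) = 1/65
Step 2: phi(v) = v - (1 - v/65)/(1/65) = v - (65 - v) = 2v - 65
Step 3: Set phi(r*) = 0: 2r* - 65 = 0
Step 4: r* = 65/2 (the number of bidders n = 2 does not enter)

65/2


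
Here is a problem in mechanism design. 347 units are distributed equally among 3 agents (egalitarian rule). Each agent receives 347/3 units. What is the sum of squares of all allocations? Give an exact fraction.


Step 1: Each agent's share = 347/3
Step 2: Square of each share = (347/3)^2 = 120409/9
Step 3: Sum of squares = 3 * 120409/9 = 120409/3

120409/3


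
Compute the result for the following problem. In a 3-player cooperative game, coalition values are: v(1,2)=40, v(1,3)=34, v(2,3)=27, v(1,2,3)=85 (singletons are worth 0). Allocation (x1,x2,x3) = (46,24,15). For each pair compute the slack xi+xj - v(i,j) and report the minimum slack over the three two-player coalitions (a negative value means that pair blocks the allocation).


Step 1: Slack for coalition (1,2): x1+x2 - v12 = 70 - 40 = 30
Step 2: Slack for coalition (1,3): x1+x3 - v13 = 61 - 34 = 27
Step 3: Slack for coalition (2,3): x2+x3 - v23 = 39 - 27 = 12
Step 4: Minimum slack = min(30, 27, 12) = 12, attained by (2,3); no pair can gain by deviating, so the allocation is in the core

12


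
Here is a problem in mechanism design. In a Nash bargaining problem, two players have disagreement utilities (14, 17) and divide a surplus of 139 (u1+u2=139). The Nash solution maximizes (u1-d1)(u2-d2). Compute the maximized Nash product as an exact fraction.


Step 1: The Nash solution splits surplus symmetrically above the disagreement point
Step 2: u1 = (total + d1 - d2)/2 = (139 + 14 - 17)/2 = 68
Step 3: u2 = (total - d1 + d2)/2 = (139 - 14 + 17)/2 = 71
Step 4: Nash product = (68 - 14) * (71 - 17)
Step 5: = 54 * 54 = 2916

2916


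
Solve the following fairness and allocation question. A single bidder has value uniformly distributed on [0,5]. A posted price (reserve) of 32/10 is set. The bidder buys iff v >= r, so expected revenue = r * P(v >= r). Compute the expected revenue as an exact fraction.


Step 1: Posted price r = 16/5, value support [0,5]
Step 2: P(v >= r) = (5 - 16/5)/5 = 9/25
Step 3: Expected revenue = r * P(v >= r) = 16/5 * 9/25
Step 4: Revenue = 144/125

144/125


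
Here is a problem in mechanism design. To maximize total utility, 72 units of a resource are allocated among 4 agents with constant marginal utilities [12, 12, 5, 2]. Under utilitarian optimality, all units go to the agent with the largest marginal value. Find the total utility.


Step 1: The marginal utilities are [12, 12, 5, 2]
Step 2: The highest marginal utility is 12
Step 3: All 72 units go to that agent
Step 4: Total utility = 12 * 72 = 864

864


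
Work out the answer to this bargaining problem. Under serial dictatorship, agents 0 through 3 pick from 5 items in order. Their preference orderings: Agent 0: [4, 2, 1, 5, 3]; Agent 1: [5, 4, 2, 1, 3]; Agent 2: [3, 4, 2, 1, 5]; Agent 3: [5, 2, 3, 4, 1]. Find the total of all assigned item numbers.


Step 1: Agent 0 picks item 4
Step 2: Agent 1 picks item 5
Step 3: Agent 2 picks item 3
Step 4: Agent 3 picks item 2
Step 5: Sum = 4 + 5 + 3 + 2 = 14

14


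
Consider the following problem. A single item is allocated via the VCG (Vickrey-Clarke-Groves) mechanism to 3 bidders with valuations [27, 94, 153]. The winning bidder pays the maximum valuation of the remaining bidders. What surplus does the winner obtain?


Step 1: The winner is the agent with the highest value: agent 2 with value 153
Step 2: Values of other agents: [27, 94]
Step 3: VCG payment = max of others' values = 94
Step 4: Surplus = 153 - 94 = 59

59


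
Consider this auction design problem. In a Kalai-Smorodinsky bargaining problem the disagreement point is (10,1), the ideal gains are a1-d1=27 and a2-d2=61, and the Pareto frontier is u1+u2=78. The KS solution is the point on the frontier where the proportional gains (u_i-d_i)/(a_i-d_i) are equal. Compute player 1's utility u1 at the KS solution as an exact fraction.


Step 1: At the KS point, (u1-d1)/r1 = (u2-d2)/r2 = t and u1+u2 = 78
Step 2: u1 = d1 + r1*t and u2 = d2 + r2*t, so (d1 + r1*t) + (d2 + r2*t) = 78
Step 3: t = (78 - 10 - 1)/(27 + 61) = 67/88
Step 4: u1 = d1 + r1*t = 10 + 27 * 67/88 = 2689/88
Step 5: (Check: u2 = d2 + r2*t = 4175/88; u1+u2 = 2689/88 + 4175/88 = 78, on the frontier.)

2689/88


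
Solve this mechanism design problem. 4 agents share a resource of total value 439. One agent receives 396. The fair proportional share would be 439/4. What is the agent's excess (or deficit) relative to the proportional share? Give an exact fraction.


Step 1: Proportional share = 439/4
Step 2: Agent's actual allocation = 396
Step 3: Excess = 396 - 439/4 = 1145/4

1145/4


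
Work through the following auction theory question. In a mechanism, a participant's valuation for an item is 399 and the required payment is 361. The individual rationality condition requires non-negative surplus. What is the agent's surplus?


Step 1: Surplus = value - payment = 399 - 361 = 38
Step 2: IR is satisfied (surplus >= 0)

38


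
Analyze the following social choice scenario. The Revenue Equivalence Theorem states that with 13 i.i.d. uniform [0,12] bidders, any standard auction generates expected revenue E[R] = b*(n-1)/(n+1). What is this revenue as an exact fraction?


Step 1: By Revenue Equivalence, expected revenue = b*(n-1)/(n+1)
Step 2: Substituting n = 13, b = 12
Step 3: Revenue = 12*(13-1)/(13+1) = 12*12/14
Step 4: Revenue = 144/14 = 72/7

72/7


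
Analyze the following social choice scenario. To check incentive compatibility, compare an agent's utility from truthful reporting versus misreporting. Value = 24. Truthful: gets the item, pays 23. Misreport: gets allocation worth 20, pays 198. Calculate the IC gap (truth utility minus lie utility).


Step 1: U(truth) = value - payment = 24 - 23 = 1
Step 2: U(lie) = allocation - payment = 20 - 198 = -178
Step 3: IC gap = 1 - (-178) = 179

179


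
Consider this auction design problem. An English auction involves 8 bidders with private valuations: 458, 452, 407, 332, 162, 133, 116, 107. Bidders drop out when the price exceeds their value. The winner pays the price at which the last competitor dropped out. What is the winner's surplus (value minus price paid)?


Step 1: Identify the highest value: 458
Step 2: Identify the second-highest value: 452
Step 3: The final price = second-highest value = 452
Step 4: Surplus = 458 - 452 = 6

6


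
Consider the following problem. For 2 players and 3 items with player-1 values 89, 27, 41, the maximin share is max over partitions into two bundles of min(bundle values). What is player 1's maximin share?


Step 1: Item values = 89, 27, 41
Step 2: Enumerate all 2-bundle partitions and take the smaller bundle:
  Partition 1: {89} vs {27,41} -> bundles 89, 68; min = 68
  Partition 2: {27} vs {89,41} -> bundles 27, 130; min = 27
  Partition 3: {41} vs {89,27} -> bundles 41, 116; min = 41
Step 3: MMS = max(68, 27, 41) = 68

68


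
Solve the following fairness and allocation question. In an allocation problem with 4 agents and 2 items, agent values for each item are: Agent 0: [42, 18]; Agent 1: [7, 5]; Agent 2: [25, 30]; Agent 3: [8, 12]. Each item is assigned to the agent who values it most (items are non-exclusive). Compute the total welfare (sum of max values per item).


Step 1: For each item, find the maximum value among all agents.
Step 2: Item 0 -> Agent 0 (value 42)
Step 3: Item 1 -> Agent 2 (value 30)
Step 4: Total welfare = 42 + 30 = 72

72


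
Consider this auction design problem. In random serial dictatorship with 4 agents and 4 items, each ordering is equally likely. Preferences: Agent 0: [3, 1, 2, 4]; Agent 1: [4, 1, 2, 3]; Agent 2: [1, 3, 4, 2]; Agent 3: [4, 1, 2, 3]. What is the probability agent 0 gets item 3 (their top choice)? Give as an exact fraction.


Step 1: Agent 0 wants item 3
Step 2: There are 24 possible orderings of agents
Step 3: In 22 orderings, agent 0 gets item 3
Step 4: Probability = 22/24 = 11/12

11/12


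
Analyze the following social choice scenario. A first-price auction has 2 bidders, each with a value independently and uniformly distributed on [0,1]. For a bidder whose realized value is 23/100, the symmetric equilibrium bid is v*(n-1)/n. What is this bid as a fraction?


Step 1: The symmetric BNE bidding function is b(v) = v * (n-1) / n
Step 2: Substitute v = 23/100 and n = 2
Step 3: b = 23/100 * 1/2
Step 4: b = 23/200

23/200


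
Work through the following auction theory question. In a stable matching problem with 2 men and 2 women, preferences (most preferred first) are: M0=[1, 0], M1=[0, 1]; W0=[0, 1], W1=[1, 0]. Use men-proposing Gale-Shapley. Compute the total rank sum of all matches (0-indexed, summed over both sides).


Step 1: Run Gale-Shapley (men propose, women hold best offer):
  M0 proposes to W1; she accepts
  M1 proposes to W0; she accepts
Step 2: Final matching: W0-M1, W1-M0
Step 3: 0-indexed ranks (man's rank of his match, then woman's): 0 + 1 + 0 + 1
Step 4: Total rank sum = 2

2


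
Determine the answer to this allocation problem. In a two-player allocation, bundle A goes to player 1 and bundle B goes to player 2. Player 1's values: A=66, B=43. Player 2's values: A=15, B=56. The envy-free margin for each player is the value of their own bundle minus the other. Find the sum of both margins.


Step 1: Player 1's margin = v1(A) - v1(B) = 66 - 43 = 23
Step 2: Player 2's margin = v2(B) - v2(A) = 56 - 15 = 41
Step 3: Total margin = 23 + 41 = 64

64


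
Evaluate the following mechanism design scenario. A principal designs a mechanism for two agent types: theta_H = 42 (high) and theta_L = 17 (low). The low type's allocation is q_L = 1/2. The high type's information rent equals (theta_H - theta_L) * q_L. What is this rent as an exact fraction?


Step 1: theta_H - theta_L = 42 - 17 = 25
Step 2: Information rent = (theta_H - theta_L) * q_L
Step 3: = 25 * 1/2
Step 4: = 25/2

25/2


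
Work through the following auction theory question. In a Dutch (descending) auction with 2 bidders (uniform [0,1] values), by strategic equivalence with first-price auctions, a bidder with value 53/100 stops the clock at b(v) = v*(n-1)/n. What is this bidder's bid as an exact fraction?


Step 1: Dutch auctions are strategically equivalent to first-price auctions
Step 2: The equilibrium bid is b(v) = v*(n-1)/n
Step 3: b = 53/100 * 1/2
Step 4: b = 53/200

53/200


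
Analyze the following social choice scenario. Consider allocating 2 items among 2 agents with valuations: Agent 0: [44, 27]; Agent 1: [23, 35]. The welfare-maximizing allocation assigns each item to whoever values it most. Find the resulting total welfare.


Step 1: For each item, find the maximum value among all agents.
Step 2: Item 0 -> Agent 0 (value 44)
Step 3: Item 1 -> Agent 1 (value 35)
Step 4: Total welfare = 44 + 35 = 79

79


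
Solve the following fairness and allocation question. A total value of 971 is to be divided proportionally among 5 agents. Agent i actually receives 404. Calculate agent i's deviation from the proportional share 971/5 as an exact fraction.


Step 1: Proportional share = 971/5
Step 2: Agent's actual allocation = 404
Step 3: Excess = 404 - 971/5 = 1049/5

1049/5


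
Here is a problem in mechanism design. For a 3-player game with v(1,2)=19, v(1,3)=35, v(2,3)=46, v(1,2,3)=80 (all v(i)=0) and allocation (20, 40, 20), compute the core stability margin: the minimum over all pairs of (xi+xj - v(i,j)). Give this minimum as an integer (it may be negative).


Step 1: Slack for coalition (1,2): x1+x2 - v12 = 60 - 19 = 41
Step 2: Slack for coalition (1,3): x1+x3 - v13 = 40 - 35 = 5
Step 3: Slack for coalition (2,3): x2+x3 - v23 = 60 - 46 = 14
Step 4: Minimum slack = min(41, 5, 14) = 5, attained by (1,3); no pair can gain by deviating, so the allocation is in the core

5


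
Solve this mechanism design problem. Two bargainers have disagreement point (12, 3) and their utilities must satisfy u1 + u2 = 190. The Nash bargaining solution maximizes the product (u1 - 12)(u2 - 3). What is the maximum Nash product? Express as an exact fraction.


Step 1: The Nash solution splits surplus symmetrically above the disagreement point
Step 2: u1 = (total + d1 - d2)/2 = (190 + 12 - 3)/2 = 199/2
Step 3: u2 = (total - d1 + d2)/2 = (190 - 12 + 3)/2 = 181/2
Step 4: Nash product = (199/2 - 12) * (181/2 - 3)
Step 5: = 175/2 * 175/2 = 30625/4

30625/4


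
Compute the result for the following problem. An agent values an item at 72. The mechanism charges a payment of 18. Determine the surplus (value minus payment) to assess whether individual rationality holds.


Step 1: Surplus = value - payment = 72 - 18 = 54
Step 2: IR is satisfied (surplus >= 0)

54


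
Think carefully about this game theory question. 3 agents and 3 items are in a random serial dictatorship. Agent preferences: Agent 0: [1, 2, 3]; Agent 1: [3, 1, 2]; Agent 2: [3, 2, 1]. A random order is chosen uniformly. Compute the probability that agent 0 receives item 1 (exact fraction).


Step 1: Agent 0 wants item 1
Step 2: There are 6 possible orderings of agents
Step 3: In 5 orderings, agent 0 gets item 1
Step 4: Probability = 5/6

5/6


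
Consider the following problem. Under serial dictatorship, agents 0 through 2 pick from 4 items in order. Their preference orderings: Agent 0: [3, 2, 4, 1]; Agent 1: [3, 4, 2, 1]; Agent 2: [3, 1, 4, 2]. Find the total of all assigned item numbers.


Step 1: Agent 0 picks item 3
Step 2: Agent 1 picks item 4
Step 3: Agent 2 picks item 1
Step 4: Sum = 3 + 4 + 1 = 8

8


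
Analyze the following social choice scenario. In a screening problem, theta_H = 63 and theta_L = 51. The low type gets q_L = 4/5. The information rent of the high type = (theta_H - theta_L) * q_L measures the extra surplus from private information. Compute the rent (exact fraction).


Step 1: theta_H - theta_L = 63 - 51 = 12
Step 2: Information rent = (theta_H - theta_L) * q_L
Step 3: = 12 * 4/5
Step 4: = 48/5

48/5


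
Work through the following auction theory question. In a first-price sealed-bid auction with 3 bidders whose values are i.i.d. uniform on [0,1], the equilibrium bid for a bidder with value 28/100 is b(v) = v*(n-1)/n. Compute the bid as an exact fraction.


Step 1: The symmetric BNE bidding function is b(v) = v * (n-1) / n
Step 2: Substitute v = 7/25 and n = 3
Step 3: b = 7/25 * 2/3
Step 4: b = 14/75

14/75


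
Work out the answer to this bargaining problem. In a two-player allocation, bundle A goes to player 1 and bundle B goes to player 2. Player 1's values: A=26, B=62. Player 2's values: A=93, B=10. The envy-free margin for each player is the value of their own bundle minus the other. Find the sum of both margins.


Step 1: Player 1's margin = v1(A) - v1(B) = 26 - 62 = -36
Step 2: Player 2's margin = v2(B) - v2(A) = 10 - 93 = -83
Step 3: Total margin = -36 + -83 = -119

-119


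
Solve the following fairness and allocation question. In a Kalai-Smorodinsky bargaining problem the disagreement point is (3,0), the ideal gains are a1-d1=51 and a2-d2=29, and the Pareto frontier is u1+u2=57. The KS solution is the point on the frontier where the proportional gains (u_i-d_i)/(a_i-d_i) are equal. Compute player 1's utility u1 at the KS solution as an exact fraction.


Step 1: At the KS point, (u1-d1)/r1 = (u2-d2)/r2 = t and u1+u2 = 57
Step 2: u1 = d1 + r1*t and u2 = d2 + r2*t, so (d1 + r1*t) + (d2 + r2*t) = 57
Step 3: t = (57 - 3 - 0)/(51 + 29) = 54/80 = 27/40
Step 4: u1 = d1 + r1*t = 3 + 51 * 27/40 = 1497/40
Step 5: (Check: u2 = d2 + r2*t = 783/40; u1+u2 = 1497/40 + 783/40 = 57, on the frontier.)

1497/40


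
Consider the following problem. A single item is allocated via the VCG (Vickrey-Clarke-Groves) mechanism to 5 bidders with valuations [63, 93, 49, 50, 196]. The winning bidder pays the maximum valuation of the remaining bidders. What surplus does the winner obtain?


Step 1: The winner is the agent with the highest value: agent 4 with value 196
Step 2: Values of other agents: [63, 93, 49, 50]
Step 3: VCG payment = max of others' values = 93
Step 4: Surplus = 196 - 93 = 103

103


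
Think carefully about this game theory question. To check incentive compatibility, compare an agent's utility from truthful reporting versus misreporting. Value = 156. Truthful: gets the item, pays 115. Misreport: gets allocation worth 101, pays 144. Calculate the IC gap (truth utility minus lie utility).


Step 1: U(truth) = value - payment = 156 - 115 = 41
Step 2: U(lie) = allocation - payment = 101 - 144 = -43
Step 3: IC gap = 41 - (-43) = 84

84


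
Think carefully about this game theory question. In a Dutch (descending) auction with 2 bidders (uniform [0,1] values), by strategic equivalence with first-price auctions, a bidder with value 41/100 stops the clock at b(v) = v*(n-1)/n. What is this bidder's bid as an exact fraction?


Step 1: Dutch auctions are strategically equivalent to first-price auctions
Step 2: The equilibrium bid is b(v) = v*(n-1)/n
Step 3: b = 41/100 * 1/2
Step 4: b = 41/200

41/200


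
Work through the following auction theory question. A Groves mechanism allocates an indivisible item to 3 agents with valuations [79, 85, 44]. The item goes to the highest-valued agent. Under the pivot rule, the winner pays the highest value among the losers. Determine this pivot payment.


Step 1: The efficient winner is agent 1 with value 85
Step 2: Other agents' values: [79, 44]
Step 3: Pivot payment = max(others) = 79
Step 4: The winner pays 79

79


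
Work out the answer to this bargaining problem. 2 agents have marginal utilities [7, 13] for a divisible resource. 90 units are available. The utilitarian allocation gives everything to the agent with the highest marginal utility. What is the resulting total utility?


Step 1: The marginal utilities are [7, 13]
Step 2: The highest marginal utility is 13
Step 3: All 90 units go to that agent
Step 4: Total utility = 13 * 90 = 1170

1170


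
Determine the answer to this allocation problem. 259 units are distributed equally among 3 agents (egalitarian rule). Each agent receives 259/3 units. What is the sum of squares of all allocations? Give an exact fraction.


Step 1: Each agent's share = 259/3
Step 2: Square of each share = (259/3)^2 = 67081/9
Step 3: Sum of squares = 3 * 67081/9 = 67081/3

67081/3


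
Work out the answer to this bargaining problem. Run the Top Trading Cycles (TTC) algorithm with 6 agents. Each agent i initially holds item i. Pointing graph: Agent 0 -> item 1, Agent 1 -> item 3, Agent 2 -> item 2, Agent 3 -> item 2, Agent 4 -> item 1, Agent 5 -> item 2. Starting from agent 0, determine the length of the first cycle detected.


Step 1: Trace the pointer graph from agent 0: 0 -> 1 -> 3 -> 2 -> 2
Step 2: A cycle is detected when we revisit agent 2
Step 3: The cycle is: 2 -> 2
Step 4: Cycle length = 1

1


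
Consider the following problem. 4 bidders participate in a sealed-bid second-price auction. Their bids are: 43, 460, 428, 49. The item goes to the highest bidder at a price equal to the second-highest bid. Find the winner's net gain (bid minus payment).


Step 1: Sort bids in descending order: 460, 428, 49, 43
Step 2: The winning bid is the highest: 460
Step 3: The payment equals the second-highest bid: 428
Step 4: Surplus = winner's bid - payment = 460 - 428 = 32

32


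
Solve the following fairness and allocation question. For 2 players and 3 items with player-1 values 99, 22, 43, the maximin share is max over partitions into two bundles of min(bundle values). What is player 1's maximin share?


Step 1: Item values = 99, 22, 43
Step 2: Enumerate all 2-bundle partitions and take the smaller bundle:
  Partition 1: {99} vs {22,43} -> bundles 99, 65; min = 65
  Partition 2: {22} vs {99,43} -> bundles 22, 142; min = 22
  Partition 3: {43} vs {99,22} -> bundles 43, 121; min = 43
Step 3: MMS = max(65, 22, 43) = 65

65


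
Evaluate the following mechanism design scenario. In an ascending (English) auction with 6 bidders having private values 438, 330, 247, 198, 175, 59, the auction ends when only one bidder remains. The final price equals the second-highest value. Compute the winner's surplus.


Step 1: Identify the highest value: 438
Step 2: Identify the second-highest value: 330
Step 3: The final price = second-highest value = 330
Step 4: Surplus = 438 - 330 = 108

108


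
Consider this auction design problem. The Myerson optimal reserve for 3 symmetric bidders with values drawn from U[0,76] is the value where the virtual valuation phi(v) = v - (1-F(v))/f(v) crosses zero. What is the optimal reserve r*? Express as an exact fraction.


Step 1: For U[0,76], F(v) = v/76 and f(v) = 1/76
Step 2: phi(v) = v - (1 - v/76)/(1/76) = v - (76 - v) = 2v - 76
Step 3: Set phi(r*) = 0: 2r* - 76 = 0
Step 4: r* = 76/2 = 38 (the number of bidders n = 3 does not enter)

38


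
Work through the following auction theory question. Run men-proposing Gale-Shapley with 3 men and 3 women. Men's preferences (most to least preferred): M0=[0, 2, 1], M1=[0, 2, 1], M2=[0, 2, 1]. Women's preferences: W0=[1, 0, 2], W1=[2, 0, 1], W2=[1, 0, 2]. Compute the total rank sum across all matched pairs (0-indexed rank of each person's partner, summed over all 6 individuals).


Step 1: Run Gale-Shapley (men propose, women hold best offer):
  M0 proposes to W0; she accepts
  M1 proposes to W0; she switches from M0
  M2 proposes to W0; rejected
  M2 proposes to W2; she accepts
  M0 proposes to W2; she switches from M2
  M2 proposes to W1; she accepts
Step 2: Final matching: W0-M1, W1-M2, W2-M0
Step 3: 0-indexed ranks (man's rank of his match, then woman's): 0 + 0 + 2 + 0 + 1 + 1
Step 4: Total rank sum = 4

4


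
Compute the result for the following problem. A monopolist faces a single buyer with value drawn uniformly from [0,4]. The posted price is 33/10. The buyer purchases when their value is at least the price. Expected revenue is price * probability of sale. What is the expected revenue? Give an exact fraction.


Step 1: Posted price r = 33/10, value support [0,4]
Step 2: P(v >= r) = (4 - 33/10)/4 = 7/40
Step 3: Expected revenue = r * P(v >= r) = 33/10 * 7/40
Step 4: Revenue = 231/400

231/400


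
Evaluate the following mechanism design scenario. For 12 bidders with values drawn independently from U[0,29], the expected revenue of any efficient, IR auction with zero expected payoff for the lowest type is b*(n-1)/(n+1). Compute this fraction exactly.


Step 1: By Revenue Equivalence, expected revenue = b*(n-1)/(n+1)
Step 2: Substituting n = 12, b = 29
Step 3: Revenue = 29*(12-1)/(12+1) = 29*11/13
Step 4: Revenue = 319/13

319/13


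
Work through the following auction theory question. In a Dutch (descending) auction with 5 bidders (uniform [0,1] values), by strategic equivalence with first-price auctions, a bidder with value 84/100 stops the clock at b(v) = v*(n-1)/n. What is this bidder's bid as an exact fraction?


Step 1: Dutch auctions are strategically equivalent to first-price auctions
Step 2: The equilibrium bid is b(v) = v*(n-1)/n
Step 3: b = 21/25 * 4/5
Step 4: b = 84/125

84/125


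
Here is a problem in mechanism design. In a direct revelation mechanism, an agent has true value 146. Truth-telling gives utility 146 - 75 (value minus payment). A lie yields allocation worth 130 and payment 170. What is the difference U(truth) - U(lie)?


Step 1: U(truth) = value - payment = 146 - 75 = 71
Step 2: U(lie) = allocation - payment = 130 - 170 = -40
Step 3: IC gap = 71 - (-40) = 111

111


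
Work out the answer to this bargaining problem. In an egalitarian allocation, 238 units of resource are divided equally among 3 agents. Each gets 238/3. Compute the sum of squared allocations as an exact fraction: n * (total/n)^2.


Step 1: Each agent's share = 238/3
Step 2: Square of each share = (238/3)^2 = 56644/9
Step 3: Sum of squares = 3 * 56644/9 = 56644/3

56644/3


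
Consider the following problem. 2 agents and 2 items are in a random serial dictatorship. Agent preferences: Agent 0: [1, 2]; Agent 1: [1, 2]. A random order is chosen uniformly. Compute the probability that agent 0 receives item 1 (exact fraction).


Step 1: Agent 0 wants item 1
Step 2: There are 2 possible orderings of agents
Step 3: In 1 orderings, agent 0 gets item 1
Step 4: Probability = 1/2

1/2


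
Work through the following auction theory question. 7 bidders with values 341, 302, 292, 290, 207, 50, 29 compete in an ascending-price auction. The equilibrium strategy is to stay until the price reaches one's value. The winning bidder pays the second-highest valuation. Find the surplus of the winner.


Step 1: Identify the highest value: 341
Step 2: Identify the second-highest value: 302
Step 3: The final price = second-highest value = 302
Step 4: Surplus = 341 - 302 = 39

39


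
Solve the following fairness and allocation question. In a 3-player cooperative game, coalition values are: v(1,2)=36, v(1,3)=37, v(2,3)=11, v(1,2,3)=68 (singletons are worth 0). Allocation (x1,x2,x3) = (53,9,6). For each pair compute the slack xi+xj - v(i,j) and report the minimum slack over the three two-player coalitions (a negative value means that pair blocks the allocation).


Step 1: Slack for coalition (1,2): x1+x2 - v12 = 62 - 36 = 26
Step 2: Slack for coalition (1,3): x1+x3 - v13 = 59 - 37 = 22
Step 3: Slack for coalition (2,3): x2+x3 - v23 = 15 - 11 = 4
Step 4: Minimum slack = min(26, 22, 4) = 4, attained by (2,3); no pair can gain by deviating, so the allocation is in the core

4


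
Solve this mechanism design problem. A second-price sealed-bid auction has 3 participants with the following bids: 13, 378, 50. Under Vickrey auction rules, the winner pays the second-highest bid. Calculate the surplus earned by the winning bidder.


Step 1: Sort bids in descending order: 378, 50, 13
Step 2: The winning bid is the highest: 378
Step 3: The payment equals the second-highest bid: 50
Step 4: Surplus = winner's bid - payment = 378 - 50 = 328

328


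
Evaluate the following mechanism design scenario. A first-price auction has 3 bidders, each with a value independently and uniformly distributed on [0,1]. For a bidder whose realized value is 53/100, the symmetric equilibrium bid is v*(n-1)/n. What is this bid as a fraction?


Step 1: The symmetric BNE bidding function is b(v) = v * (n-1) / n
Step 2: Substitute v = 53/100 and n = 3
Step 3: b = 53/100 * 2/3
Step 4: b = 53/150

53/150


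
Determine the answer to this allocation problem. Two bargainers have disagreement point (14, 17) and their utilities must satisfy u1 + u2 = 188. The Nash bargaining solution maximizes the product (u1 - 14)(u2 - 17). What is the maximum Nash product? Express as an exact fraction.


Step 1: The Nash solution splits surplus symmetrically above the disagreement point
Step 2: u1 = (total + d1 - d2)/2 = (188 + 14 - 17)/2 = 185/2
Step 3: u2 = (total - d1 + d2)/2 = (188 - 14 + 17)/2 = 191/2
Step 4: Nash product = (185/2 - 14) * (191/2 - 17)
Step 5: = 157/2 * 157/2 = 24649/4

24649/4


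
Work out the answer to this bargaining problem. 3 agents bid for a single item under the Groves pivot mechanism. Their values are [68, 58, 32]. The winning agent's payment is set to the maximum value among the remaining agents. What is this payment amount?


Step 1: The efficient winner is agent 0 with value 68
Step 2: Other agents' values: [58, 32]
Step 3: Pivot payment = max(others) = 58
Step 4: The winner pays 58

58


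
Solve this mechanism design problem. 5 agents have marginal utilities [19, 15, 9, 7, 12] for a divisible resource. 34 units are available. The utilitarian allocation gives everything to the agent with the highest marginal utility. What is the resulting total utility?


Step 1: The marginal utilities are [19, 15, 9, 7, 12]
Step 2: The highest marginal utility is 19
Step 3: All 34 units go to that agent
Step 4: Total utility = 19 * 34 = 646

646


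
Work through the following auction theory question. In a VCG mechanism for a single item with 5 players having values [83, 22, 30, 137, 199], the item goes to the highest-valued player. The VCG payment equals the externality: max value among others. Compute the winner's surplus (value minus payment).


Step 1: The winner is the agent with the highest value: agent 4 with value 199
Step 2: Values of other agents: [83, 22, 30, 137]
Step 3: VCG payment = max of others' values = 137
Step 4: Surplus = 199 - 137 = 62

62


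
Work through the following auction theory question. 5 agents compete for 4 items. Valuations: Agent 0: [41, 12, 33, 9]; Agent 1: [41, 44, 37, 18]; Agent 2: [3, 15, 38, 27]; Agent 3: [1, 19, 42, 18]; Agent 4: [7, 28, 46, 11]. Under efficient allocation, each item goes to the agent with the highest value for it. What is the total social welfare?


Step 1: For each item, find the maximum value among all agents.
Step 2: Item 0 -> Agent 0 (value 41)
Step 3: Item 1 -> Agent 1 (value 44)
Step 4: Item 2 -> Agent 4 (value 46)
Step 5: Item 3 -> Agent 2 (value 27)
Step 6: Total welfare = 41 + 44 + 46 + 27 = 158

158


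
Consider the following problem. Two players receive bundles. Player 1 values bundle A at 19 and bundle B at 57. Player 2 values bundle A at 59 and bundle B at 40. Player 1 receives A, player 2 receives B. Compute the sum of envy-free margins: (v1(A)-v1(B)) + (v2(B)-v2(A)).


Step 1: Player 1's margin = v1(A) - v1(B) = 19 - 57 = -38
Step 2: Player 2's margin = v2(B) - v2(A) = 40 - 59 = -19
Step 3: Total margin = -38 + -19 = -57

-57


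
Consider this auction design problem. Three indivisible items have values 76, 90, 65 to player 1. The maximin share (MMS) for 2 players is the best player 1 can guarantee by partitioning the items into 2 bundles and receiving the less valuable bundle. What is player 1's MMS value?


Step 1: Item values = 76, 90, 65
Step 2: Enumerate all 2-bundle partitions and take the smaller bundle:
  Partition 1: {76} vs {90,65} -> bundles 76, 155; min = 76
  Partition 2: {90} vs {76,65} -> bundles 90, 141; min = 90
  Partition 3: {65} vs {76,90} -> bundles 65, 166; min = 65
Step 3: MMS = max(76, 90, 65) = 90

90


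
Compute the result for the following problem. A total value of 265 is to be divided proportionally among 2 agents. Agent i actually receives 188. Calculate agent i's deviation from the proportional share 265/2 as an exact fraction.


Step 1: Proportional share = 265/2
Step 2: Agent's actual allocation = 188
Step 3: Excess = 188 - 265/2 = 111/2

111/2


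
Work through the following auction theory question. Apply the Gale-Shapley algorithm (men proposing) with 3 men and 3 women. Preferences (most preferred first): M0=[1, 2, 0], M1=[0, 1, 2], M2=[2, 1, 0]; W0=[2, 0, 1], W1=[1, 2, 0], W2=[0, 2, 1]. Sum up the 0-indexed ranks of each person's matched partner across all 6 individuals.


Step 1: Run Gale-Shapley (men propose, women hold best offer):
  M0 proposes to W1; she accepts
  M1 proposes to W0; she accepts
  M2 proposes to W2; she accepts
Step 2: Final matching: W0-M1, W1-M0, W2-M2
Step 3: 0-indexed ranks (man's rank of his match, then woman's): 0 + 2 + 0 + 2 + 0 + 1
Step 4: Total rank sum = 5

5


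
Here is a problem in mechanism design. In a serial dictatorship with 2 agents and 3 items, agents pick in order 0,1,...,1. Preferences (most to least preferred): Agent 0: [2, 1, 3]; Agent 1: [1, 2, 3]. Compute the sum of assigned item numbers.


Step 1: Agent 0 picks item 2
Step 2: Agent 1 picks item 1
Step 3: Sum = 2 + 1 = 3

3
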